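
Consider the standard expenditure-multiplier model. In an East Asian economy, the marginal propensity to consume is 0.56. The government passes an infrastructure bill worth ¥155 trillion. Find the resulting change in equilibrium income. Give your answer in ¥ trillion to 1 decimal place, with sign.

Expenditure multiplier = 1/(1 − MPC) = 1/(1 − 0.56) = 1/0.44 ≈ 2.273.
ΔY = k × ΔG = (+¥155 trillion) / 0.44 ≈ +¥352.3 trillion.

+¥352.3 trillion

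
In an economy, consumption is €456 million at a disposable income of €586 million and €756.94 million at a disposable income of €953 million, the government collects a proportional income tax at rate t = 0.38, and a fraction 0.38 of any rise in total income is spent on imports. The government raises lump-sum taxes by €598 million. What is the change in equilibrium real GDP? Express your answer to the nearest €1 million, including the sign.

MPC = ΔC/ΔYd = (756.94 − 456)/(953 − 586) = 300.94/367 = 0.82.
A lump-sum tax change of +€598 million shifts disposable income by −€598 million; first-round consumption changes by −c × ΔT = −0.82 × (+€598 million) = −€490.36 million.
Expenditure multiplier = 1/(1 − c(1−t) + m) = 1/(1 − 0.82×0.62 + 0.38) = 1/0.8716 ≈ 1.147.
The tax multiplier is −c × k ≈ −0.941, so ΔY = k × (−c·ΔT) = (−€490.36 million) / 0.8716 ≈ −€563 million.

−€563 million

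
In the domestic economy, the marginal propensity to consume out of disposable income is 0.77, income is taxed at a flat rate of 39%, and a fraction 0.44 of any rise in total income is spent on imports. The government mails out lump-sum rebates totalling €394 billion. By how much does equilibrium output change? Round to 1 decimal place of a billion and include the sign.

+€312.7 billion

A lump-sum tax change of −€394 billion shifts disposable income by +€394 billion; first-round consumption changes by −c × ΔT = −0.77 × (−€394 billion) = +€303.38 billion.
Expenditure multiplier = 1/(1 − c(1−t) + m) = 1/(1 − 0.77×0.61 + 0.44) = 1/0.9703 ≈ 1.031.
The tax multiplier is −c × k ≈ −0.794, so ΔY = k × (−c·ΔT) = (+€303.38 billion) / 0.9703 ≈ +€312.7 billion.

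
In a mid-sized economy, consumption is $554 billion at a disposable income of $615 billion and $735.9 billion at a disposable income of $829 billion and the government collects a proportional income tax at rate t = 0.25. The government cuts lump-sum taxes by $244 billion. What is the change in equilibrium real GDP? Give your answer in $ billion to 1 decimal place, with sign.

MPC = ΔC/ΔYd = (735.9 − 554)/(829 − 615) = 181.9/214 = 0.85.
A lump-sum tax change of −$244 billion shifts disposable income by +$244 billion; first-round consumption changes by −c × ΔT = −0.85 × (−$244 billion) = +$207.4 billion.
Expenditure multiplier = 1/(1 − c(1−t)) = 1/(1 − 0.85×0.75) = 1/0.3625 ≈ 2.759.
The tax multiplier is −c × k ≈ −2.345, so ΔY = k × (−c·ΔT) = (+$207.4 billion) / 0.3625 ≈ +$572.1 billion.

+$572.1 billion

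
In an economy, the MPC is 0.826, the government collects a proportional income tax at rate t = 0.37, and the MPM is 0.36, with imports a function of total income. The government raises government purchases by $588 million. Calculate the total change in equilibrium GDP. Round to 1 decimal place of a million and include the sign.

+$700.3 million

Spending multiplier = 1/(1 − c(1−t) + m) = 1/(1 − 0.826×0.63 + 0.36) = 1/0.83962 ≈ 1.191.
ΔY = k × ΔG = (+$588 million) / 0.83962 ≈ +$700.3 million.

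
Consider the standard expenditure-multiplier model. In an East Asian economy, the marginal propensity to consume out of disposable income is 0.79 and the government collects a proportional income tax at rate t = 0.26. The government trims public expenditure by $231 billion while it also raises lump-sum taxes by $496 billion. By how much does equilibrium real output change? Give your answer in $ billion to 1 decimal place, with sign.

−$1,499.4 billion

Expenditure multiplier = 1/(1 − c(1−t)) = 1/(1 − 0.79×0.74) = 1/0.4154 ≈ 2.407.
ΔG contributes k·ΔG = (−$231 billion) / 0.4154 ≈ −$556.1 billion.
ΔT of +$496 billion changes first-round spending by −c·ΔT = −$391.84 billion, contributing k·(−c·ΔT) = (−$391.84 billion) / 0.4154 ≈ −$943.3 billion.
Net ΔY = k(ΔG − c·ΔT) = (−$622.84 billion) / 0.4154 ≈ −$1,499.4 billion.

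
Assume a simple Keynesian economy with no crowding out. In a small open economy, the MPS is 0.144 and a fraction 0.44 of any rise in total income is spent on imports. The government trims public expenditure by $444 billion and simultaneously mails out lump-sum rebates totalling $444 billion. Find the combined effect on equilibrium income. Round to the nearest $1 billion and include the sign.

−$109 billion

MPC = 1 − MPS = 1 − 0.144 = 0.856.
Expenditure multiplier = 1/(1 − c + m) = 1/(1 − 0.856 + 0.44) = 1/0.584 ≈ 1.712.
ΔG contributes k·ΔG = (−$444 billion) / 0.584 ≈ −$760.3 billion.
ΔT of −$444 billion changes first-round spending by −c·ΔT = +$380.064 billion, contributing k·(−c·ΔT) = (+$380.064 billion) / 0.584 ≈ +$650.8 billion.
Net ΔY = k(ΔG − c·ΔT) = (−$63.936 billion) / 0.584 ≈ −$109 billion.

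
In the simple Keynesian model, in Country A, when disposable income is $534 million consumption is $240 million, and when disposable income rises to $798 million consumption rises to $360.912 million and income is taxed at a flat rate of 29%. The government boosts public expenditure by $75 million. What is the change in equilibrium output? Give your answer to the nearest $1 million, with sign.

+$111 million

MPC = ΔC/ΔYd = (360.912 − 240)/(798 − 534) = 120.912/264 = 0.458.
Government-spending multiplier = 1/(1 − c(1−t)) = 1/(1 − 0.458×0.71) = 1/0.67482 ≈ 1.482.
ΔY = k × ΔG = (+$75 million) / 0.67482 ≈ +$111 million.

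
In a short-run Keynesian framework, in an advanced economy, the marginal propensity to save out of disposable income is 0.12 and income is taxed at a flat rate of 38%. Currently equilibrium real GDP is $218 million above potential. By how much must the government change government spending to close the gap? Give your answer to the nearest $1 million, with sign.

MPC = 1 − MPS = 1 − 0.12 = 0.88.
Spending multiplier = 1/(1 − c(1−t)) = 1/(1 − 0.88×0.62) = 1/0.4544 ≈ 2.201.
Need ΔY = −$218 million, so ΔG = ΔY/k = (−$218 million) × 0.4544 ≈ −$99 million.
The government should cut government spending by $99 million.

−$99 million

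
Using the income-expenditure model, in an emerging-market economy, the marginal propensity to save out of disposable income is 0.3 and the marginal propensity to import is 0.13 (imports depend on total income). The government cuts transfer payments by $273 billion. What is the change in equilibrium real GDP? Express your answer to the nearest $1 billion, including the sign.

−$444 billion

MPC = 1 − MPS = 1 − 0.3 = 0.7.
The transfer change shifts disposable income by −$273 billion, so first-round consumption changes by c·ΔTR = 0.7 × (−$273 billion) = −$191.1 billion.
Expenditure multiplier = 1/(1 − c + m) = 1/(1 − 0.7 + 0.13) = 1/0.43 ≈ 2.326.
The transfer multiplier is c × k ≈ 1.628, so ΔY = k × (c·ΔTR) = (−$191.1 billion) / 0.43 ≈ −$444 billion.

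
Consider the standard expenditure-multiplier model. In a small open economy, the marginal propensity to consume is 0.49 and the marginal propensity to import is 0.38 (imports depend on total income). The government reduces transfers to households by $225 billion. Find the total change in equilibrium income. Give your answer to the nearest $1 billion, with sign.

−$124 billion

The transfer change shifts disposable income by −$225 billion, so first-round consumption changes by c·ΔTR = 0.49 × (−$225 billion) = −$110.25 billion.
Expenditure multiplier = 1/(1 − c + m) = 1/(1 − 0.49 + 0.38) = 1/0.89 ≈ 1.124.
The transfer multiplier is c × k ≈ 0.551, so ΔY = k × (c·ΔTR) = (−$110.25 billion) / 0.89 ≈ −$124 billion.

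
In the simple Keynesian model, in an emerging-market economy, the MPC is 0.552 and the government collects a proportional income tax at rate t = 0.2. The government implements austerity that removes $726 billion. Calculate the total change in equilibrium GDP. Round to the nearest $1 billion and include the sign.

−$1,300 billion

Spending multiplier = 1/(1 − c(1−t)) = 1/(1 − 0.552×0.8) = 1/0.5584 ≈ 1.791.
ΔY = k × ΔG = (−$726 billion) / 0.5584 ≈ −$1,300 billion.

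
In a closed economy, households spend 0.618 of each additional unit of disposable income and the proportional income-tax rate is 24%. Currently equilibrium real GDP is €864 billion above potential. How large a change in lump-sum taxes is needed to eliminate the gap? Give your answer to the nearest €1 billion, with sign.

+€741 billion

Spending multiplier = 1/(1 − c(1−t)) = 1/(1 − 0.618×0.76) = 1/0.53032 ≈ 1.886.
Tax multiplier = −c·k = −0.618/0.53032 ≈ −1.165. Need ΔY = −€864 billion, so ΔT = ΔY/(−c·k) = −(−€864 billion) × 0.53032 / 0.618 ≈ +€741 billion.
The government should raise lump-sum taxes by €741 billion.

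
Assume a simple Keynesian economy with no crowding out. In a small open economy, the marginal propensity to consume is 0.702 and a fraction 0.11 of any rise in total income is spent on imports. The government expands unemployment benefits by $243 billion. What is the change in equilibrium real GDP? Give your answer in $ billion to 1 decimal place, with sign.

+$418.1 billion

The transfer change shifts disposable income by +$243 billion, so first-round consumption changes by c·ΔTR = 0.702 × (+$243 billion) = +$170.586 billion.
Expenditure multiplier = 1/(1 − c + m) = 1/(1 − 0.702 + 0.11) = 1/0.408 ≈ 2.451.
The transfer multiplier is c × k ≈ 1.721, so ΔY = k × (c·ΔTR) = (+$170.586 billion) / 0.408 ≈ +$418.1 billion.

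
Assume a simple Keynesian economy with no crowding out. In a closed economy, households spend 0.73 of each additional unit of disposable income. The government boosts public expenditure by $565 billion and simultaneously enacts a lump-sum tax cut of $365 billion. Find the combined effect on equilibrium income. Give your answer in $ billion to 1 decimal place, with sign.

Expenditure multiplier = 1/(1 − MPC) = 1/(1 − 0.73) = 1/0.27 ≈ 3.704.
ΔG contributes k·ΔG = (+$565 billion) / 0.27 ≈ +$2,092.6 billion.
ΔT of −$365 billion changes first-round spending by −c·ΔT = +$266.45 billion, contributing k·(−c·ΔT) = (+$266.45 billion) / 0.27 ≈ +$986.9 billion.
Net ΔY = k(ΔG − c·ΔT) = (+$831.45 billion) / 0.27 ≈ +$3,079.4 billion.

+$3,079.4 billion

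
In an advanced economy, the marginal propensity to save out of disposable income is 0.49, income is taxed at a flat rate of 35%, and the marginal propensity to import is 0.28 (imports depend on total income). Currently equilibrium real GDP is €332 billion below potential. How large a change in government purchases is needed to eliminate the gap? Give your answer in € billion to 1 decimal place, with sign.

+€314.9 billion

MPC = 1 − MPS = 1 − 0.49 = 0.51.
Spending multiplier = 1/(1 − c(1−t) + m) = 1/(1 − 0.51×0.65 + 0.28) = 1/0.9485 ≈ 1.054.
Need ΔY = +€332 billion, so ΔG = ΔY/k = (+€332 billion) × 0.9485 ≈ +€314.9 billion.
The government should increase government purchases by €314.9 billion.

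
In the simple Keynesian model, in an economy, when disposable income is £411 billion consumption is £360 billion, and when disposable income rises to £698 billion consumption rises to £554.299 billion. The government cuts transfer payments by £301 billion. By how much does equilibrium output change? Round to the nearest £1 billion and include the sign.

−£631 billion

MPC = ΔC/ΔYd = (554.299 − 360)/(698 − 411) = 194.299/287 = 0.677.
The transfer change shifts disposable income by −£301 billion, so first-round consumption changes by c·ΔTR = 0.677 × (−£301 billion) = −£203.777 billion.
Expenditure multiplier = 1/(1 − MPC) = 1/(1 − 0.677) = 1/0.323 ≈ 3.096.
The transfer multiplier is c × k ≈ 2.096, so ΔY = k × (c·ΔTR) = (−£203.777 billion) / 0.323 ≈ −£631 billion.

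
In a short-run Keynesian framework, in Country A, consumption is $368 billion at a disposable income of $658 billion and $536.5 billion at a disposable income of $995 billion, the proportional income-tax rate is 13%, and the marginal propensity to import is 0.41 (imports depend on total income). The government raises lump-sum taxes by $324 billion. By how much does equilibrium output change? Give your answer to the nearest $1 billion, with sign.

MPC = ΔC/ΔYd = (536.5 − 368)/(995 − 658) = 168.5/337 = 0.5.
A lump-sum tax change of +$324 billion shifts disposable income by −$324 billion; first-round consumption changes by −c × ΔT = −0.5 × (+$324 billion) = −$162 billion.
Expenditure multiplier = 1/(1 − c(1−t) + m) = 1/(1 − 0.5×0.87 + 0.41) = 1/0.975 ≈ 1.026.
The tax multiplier is −c × k ≈ −0.513, so ΔY = k × (−c·ΔT) = (−$162 billion) / 0.975 ≈ −$166 billion.

−$166 billion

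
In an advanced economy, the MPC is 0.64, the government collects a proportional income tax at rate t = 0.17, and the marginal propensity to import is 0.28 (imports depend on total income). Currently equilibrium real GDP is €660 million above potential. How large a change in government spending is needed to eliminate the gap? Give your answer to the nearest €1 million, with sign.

−€494 million

Spending multiplier = 1/(1 − c(1−t) + m) = 1/(1 − 0.64×0.83 + 0.28) = 1/0.7488 ≈ 1.335.
Need ΔY = −€660 million, so ΔG = ΔY/k = (−€660 million) × 0.7488 ≈ −€494 million.
The government should cut government spending by €494 million.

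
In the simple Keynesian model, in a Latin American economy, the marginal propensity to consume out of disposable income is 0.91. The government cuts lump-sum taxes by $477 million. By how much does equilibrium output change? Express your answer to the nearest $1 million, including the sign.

+$4,823 million

A lump-sum tax change of −$477 million shifts disposable income by +$477 million; first-round consumption changes by −c × ΔT = −0.91 × (−$477 million) = +$434.07 million.
Expenditure multiplier = 1/(1 − MPC) = 1/(1 − 0.91) = 1/0.09 ≈ 11.111.
The tax multiplier is −c × k ≈ −10.111, so ΔY = k × (−c·ΔT) = (+$434.07 million) / 0.09 = +$4,823 million.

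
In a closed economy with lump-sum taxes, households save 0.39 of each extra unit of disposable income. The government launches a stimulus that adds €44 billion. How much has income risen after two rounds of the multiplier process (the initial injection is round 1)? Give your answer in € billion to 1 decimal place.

MPC = 1 − MPS = 1 − 0.39 = 0.61.
Round 1 adds ΔG = €44 billion; each later round is MPC = 0.61 times the previous.
After 2 rounds: 44 + 26.84 = ΔG·(1 − c^2)/(1 − c) = 44 × (1 − 0.3721)/0.39 ≈ €70.8 billion.

€70.8 billion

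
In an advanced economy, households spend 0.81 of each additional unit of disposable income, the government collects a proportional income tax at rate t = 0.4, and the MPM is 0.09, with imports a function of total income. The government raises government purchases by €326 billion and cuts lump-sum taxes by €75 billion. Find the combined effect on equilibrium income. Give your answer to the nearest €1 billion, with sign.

+€640 billion

Expenditure multiplier = 1/(1 − c(1−t) + m) = 1/(1 − 0.81×0.6 + 0.09) = 1/0.604 ≈ 1.656.
ΔG contributes k·ΔG = (+€326 billion) / 0.604 ≈ +€539.7 billion.
ΔT of −€75 billion changes first-round spending by −c·ΔT = +€60.75 billion, contributing k·(−c·ΔT) = (+€60.75 billion) / 0.604 ≈ +€100.6 billion.
Net ΔY = k(ΔG − c·ΔT) = (+€386.75 billion) / 0.604 ≈ +€640 billion.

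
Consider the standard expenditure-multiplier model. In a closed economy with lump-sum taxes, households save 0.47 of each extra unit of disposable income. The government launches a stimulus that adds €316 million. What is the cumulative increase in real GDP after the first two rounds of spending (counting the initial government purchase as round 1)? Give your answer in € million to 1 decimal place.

MPC = 1 − MPS = 1 − 0.47 = 0.53.
Round 1 adds ΔG = €316 million; each later round is MPC = 0.53 times the previous.
After 2 rounds: 316 + 167.48 = ΔG·(1 − c^2)/(1 − c) = 316 × (1 − 0.2809)/0.47 ≈ €483.5 million.

€483.5 million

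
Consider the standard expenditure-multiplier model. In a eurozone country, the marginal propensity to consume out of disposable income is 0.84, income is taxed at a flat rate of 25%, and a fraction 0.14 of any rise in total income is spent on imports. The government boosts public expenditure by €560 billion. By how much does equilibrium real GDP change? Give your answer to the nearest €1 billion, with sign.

+€1,098 billion

Government-spending multiplier = 1/(1 − c(1−t) + m) = 1/(1 − 0.84×0.75 + 0.14) = 1/0.51 ≈ 1.961.
ΔY = k × ΔG = (+€560 billion) / 0.51 ≈ +€1,098 billion.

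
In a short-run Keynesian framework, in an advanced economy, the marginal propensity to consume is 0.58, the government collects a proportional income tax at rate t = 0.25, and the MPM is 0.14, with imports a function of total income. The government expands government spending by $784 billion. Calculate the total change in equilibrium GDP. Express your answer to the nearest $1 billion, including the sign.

Spending multiplier = 1/(1 − c(1−t) + m) = 1/(1 − 0.58×0.75 + 0.14) = 1/0.705 ≈ 1.418.
ΔY = k × ΔG = (+$784 billion) / 0.705 ≈ +$1,112 billion.

+$1,112 billion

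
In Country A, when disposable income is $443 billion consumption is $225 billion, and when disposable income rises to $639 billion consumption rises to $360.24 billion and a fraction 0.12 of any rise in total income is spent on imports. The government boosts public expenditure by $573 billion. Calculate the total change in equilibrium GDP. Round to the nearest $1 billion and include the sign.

+$1,333 billion

MPC = ΔC/ΔYd = (360.24 − 225)/(639 − 443) = 135.24/196 = 0.69.
Government-spending multiplier = 1/(1 − c + m) = 1/(1 − 0.69 + 0.12) = 1/0.43 ≈ 2.326.
ΔY = k × ΔG = (+$573 billion) / 0.43 ≈ +$1,333 billion.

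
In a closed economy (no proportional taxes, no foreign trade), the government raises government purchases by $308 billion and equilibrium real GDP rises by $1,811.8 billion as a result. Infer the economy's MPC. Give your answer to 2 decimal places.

0.83

Implied spending multiplier k = ΔY/ΔG = 1,811.8/308 ≈ 5.8825.
Since k = 1/(1 − MPC), MPC = 1 − 1/k = 1 − ΔG/ΔY = 1 − 308/1,811.8 ≈ 0.83.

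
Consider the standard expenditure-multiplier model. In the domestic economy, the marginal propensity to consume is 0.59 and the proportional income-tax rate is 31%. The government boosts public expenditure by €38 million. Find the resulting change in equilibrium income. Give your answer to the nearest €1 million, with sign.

Expenditure multiplier = 1/(1 − c(1−t)) = 1/(1 − 0.59×0.69) = 1/0.5929 ≈ 1.687.
ΔY = k × ΔG = (+€38 million) / 0.5929 ≈ +€64 million.

+€64 million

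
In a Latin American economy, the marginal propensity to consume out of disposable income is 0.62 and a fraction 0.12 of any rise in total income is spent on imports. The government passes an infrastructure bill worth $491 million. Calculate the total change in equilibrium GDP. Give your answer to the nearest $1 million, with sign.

+$982 million

Spending multiplier = 1/(1 − c + m) = 1/(1 − 0.62 + 0.12) = 1/0.5 = 2.
ΔY = k × ΔG = (+$491 million) / 0.5 = +$982 million.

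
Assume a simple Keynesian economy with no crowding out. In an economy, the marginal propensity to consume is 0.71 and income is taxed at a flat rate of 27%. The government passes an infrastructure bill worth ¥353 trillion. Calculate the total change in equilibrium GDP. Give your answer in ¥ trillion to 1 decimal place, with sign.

+¥732.8 trillion

Spending multiplier = 1/(1 − c(1−t)) = 1/(1 − 0.71×0.73) = 1/0.4817 ≈ 2.076.
ΔY = k × ΔG = (+¥353 trillion) / 0.4817 ≈ +¥732.8 trillion.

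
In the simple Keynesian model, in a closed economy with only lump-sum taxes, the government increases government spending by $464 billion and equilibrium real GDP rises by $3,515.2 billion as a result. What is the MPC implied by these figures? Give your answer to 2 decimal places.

0.87

Implied spending multiplier k = ΔY/ΔG = 3,515.2/464 ≈ 7.5759.
Since k = 1/(1 − MPC), MPC = 1 − 1/k = 1 − ΔG/ΔY = 1 − 464/3,515.2 ≈ 0.87.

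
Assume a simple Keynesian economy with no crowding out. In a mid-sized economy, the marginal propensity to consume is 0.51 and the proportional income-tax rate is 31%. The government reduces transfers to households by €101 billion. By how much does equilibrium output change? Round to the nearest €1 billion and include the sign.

The transfer change shifts disposable income by −€101 billion, so first-round consumption changes by c·ΔTR = 0.51 × (−€101 billion) = −€51.51 billion.
Expenditure multiplier = 1/(1 − c(1−t)) = 1/(1 − 0.51×0.69) = 1/0.6481 ≈ 1.543.
The transfer multiplier is c × k ≈ 0.787, so ΔY = k × (c·ΔTR) = (−€51.51 billion) / 0.6481 ≈ −€79 billion.

−€79 billion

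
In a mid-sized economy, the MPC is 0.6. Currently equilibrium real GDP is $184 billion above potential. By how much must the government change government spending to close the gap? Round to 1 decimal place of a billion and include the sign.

Spending multiplier = 1/(1 − MPC) = 1/(1 − 0.6) = 1/0.4 = 2.5.
Need ΔY = −$184 billion, so ΔG = ΔY/k = (−$184 billion) × 0.4 = −$73.6 billion.
The government should cut government spending by $73.6 billion.

−$73.6 billion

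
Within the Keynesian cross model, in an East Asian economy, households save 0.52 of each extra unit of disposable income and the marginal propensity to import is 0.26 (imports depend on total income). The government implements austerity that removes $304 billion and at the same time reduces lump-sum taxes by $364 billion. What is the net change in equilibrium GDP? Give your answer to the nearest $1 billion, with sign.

MPC = 1 − MPS = 1 − 0.52 = 0.48.
Expenditure multiplier = 1/(1 − c + m) = 1/(1 − 0.48 + 0.26) = 1/0.78 ≈ 1.282.
ΔG contributes k·ΔG = (−$304 billion) / 0.78 ≈ −$389.7 billion.
ΔT of −$364 billion changes first-round spending by −c·ΔT = +$174.72 billion, contributing k·(−c·ΔT) = (+$174.72 billion) / 0.78 = +$224 billion.
Net ΔY = k(ΔG − c·ΔT) = (−$129.28 billion) / 0.78 ≈ −$166 billion.

−$166 billion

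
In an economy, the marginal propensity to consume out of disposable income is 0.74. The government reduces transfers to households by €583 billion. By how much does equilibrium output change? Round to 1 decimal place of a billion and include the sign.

−€1,659.3 billion

The transfer change shifts disposable income by −€583 billion, so first-round consumption changes by c·ΔTR = 0.74 × (−€583 billion) = −€431.42 billion.
Expenditure multiplier = 1/(1 − MPC) = 1/(1 − 0.74) = 1/0.26 ≈ 3.846.
The transfer multiplier is c × k ≈ 2.846, so ΔY = k × (c·ΔTR) = (−€431.42 billion) / 0.26 ≈ −€1,659.3 billion.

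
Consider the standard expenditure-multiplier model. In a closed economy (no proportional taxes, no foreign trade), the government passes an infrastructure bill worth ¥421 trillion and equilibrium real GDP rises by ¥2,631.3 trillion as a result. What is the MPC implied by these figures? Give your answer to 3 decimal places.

0.840

Implied spending multiplier k = ΔY/ΔG = 2,631.3/421 ≈ 6.2501.
Since k = 1/(1 − MPC), MPC = 1 − 1/k = 1 − ΔG/ΔY = 1 − 421/2,631.3 ≈ 0.840.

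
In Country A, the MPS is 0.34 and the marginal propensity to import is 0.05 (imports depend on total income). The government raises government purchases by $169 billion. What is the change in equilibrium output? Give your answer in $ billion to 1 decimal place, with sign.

MPC = 1 − MPS = 1 − 0.34 = 0.66.
Expenditure multiplier = 1/(1 − c + m) = 1/(1 − 0.66 + 0.05) = 1/0.39 ≈ 2.564.
ΔY = k × ΔG = (+$169 billion) / 0.39 ≈ +$433.3 billion.

+$433.3 billion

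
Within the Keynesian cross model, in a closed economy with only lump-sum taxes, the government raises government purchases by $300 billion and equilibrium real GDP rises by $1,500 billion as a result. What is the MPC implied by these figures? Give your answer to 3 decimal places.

0.800

Implied spending multiplier k = ΔY/ΔG = 1,500/300 = 5.
Since k = 1/(1 − MPC), MPC = 1 − 1/k = 1 − ΔG/ΔY = 1 − 300/1,500 = 0.800.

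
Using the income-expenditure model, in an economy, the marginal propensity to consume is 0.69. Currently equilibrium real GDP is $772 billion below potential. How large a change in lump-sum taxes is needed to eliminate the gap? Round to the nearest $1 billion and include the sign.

−$347 billion

Spending multiplier = 1/(1 − MPC) = 1/(1 − 0.69) = 1/0.31 ≈ 3.226.
Tax multiplier = −c·k = −0.69/0.31 ≈ −2.226. Need ΔY = +$772 billion, so ΔT = ΔY/(−c·k) = −(+$772 billion) × 0.31 / 0.69 ≈ −$347 billion.
The government should cut lump-sum taxes by $347 billion.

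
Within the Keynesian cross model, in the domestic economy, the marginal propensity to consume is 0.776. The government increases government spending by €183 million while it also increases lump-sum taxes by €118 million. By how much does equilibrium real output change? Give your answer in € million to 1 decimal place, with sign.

Expenditure multiplier = 1/(1 − MPC) = 1/(1 − 0.776) = 1/0.224 ≈ 4.464.
ΔG contributes k·ΔG = (+€183 million) / 0.224 ≈ +€817 million.
ΔT of +€118 million changes first-round spending by −c·ΔT = −€91.568 million, contributing k·(−c·ΔT) = (−€91.568 million) / 0.224 ≈ −€408.8 million.
Net ΔY = k(ΔG − c·ΔT) = (+€91.432 million) / 0.224 ≈ +€408.2 million.

+€408.2 million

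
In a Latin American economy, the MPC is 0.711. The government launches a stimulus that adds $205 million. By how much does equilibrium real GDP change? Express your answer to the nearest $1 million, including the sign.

Government-spending multiplier = 1/(1 − MPC) = 1/(1 − 0.711) = 1/0.289 ≈ 3.46.
ΔY = k × ΔG = (+$205 million) / 0.289 ≈ +$709 million.

+$709 million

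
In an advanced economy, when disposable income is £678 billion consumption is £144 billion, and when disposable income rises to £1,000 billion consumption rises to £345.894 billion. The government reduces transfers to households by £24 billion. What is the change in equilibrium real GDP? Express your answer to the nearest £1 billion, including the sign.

−£40 billion

MPC = ΔC/ΔYd = (345.894 − 144)/(1,000 − 678) = 201.894/322 = 0.627.
The transfer change shifts disposable income by −£24 billion, so first-round consumption changes by c·ΔTR = 0.627 × (−£24 billion) = −£15.048 billion.
Expenditure multiplier = 1/(1 − MPC) = 1/(1 − 0.627) = 1/0.373 ≈ 2.681.
The transfer multiplier is c × k ≈ 1.681, so ΔY = k × (c·ΔTR) = (−£15.048 billion) / 0.373 ≈ −£40 billion.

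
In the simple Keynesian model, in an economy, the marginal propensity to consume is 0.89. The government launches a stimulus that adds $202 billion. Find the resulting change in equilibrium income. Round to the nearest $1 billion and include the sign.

Government-spending multiplier = 1/(1 − MPC) = 1/(1 − 0.89) = 1/0.11 ≈ 9.091.
ΔY = k × ΔG = (+$202 billion) / 0.11 ≈ +$1,836 billion.

+$1,836 billion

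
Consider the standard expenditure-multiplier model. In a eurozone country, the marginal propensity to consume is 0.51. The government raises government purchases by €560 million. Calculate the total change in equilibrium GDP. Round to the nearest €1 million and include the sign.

Government-spending multiplier = 1/(1 − MPC) = 1/(1 − 0.51) = 1/0.49 ≈ 2.041.
ΔY = k × ΔG = (+€560 million) / 0.49 ≈ +€1,143 million.

+€1,143 million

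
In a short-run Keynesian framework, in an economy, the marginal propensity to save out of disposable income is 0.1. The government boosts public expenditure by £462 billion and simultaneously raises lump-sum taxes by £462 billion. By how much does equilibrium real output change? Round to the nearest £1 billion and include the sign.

MPC = 1 − MPS = 1 − 0.1 = 0.9.
Expenditure multiplier = 1/(1 − MPC) = 1/(1 − 0.9) = 1/0.1 = 10.
ΔG contributes k·ΔG = (+£462 billion) / 0.1 = +£4,620 billion.
ΔT of +£462 billion changes first-round spending by −c·ΔT = −£415.8 billion, contributing k·(−c·ΔT) = (−£415.8 billion) / 0.1 = −£4,158 billion.
With ΔG = ΔT and no other leakages, the balanced-budget multiplier is 1, so ΔY = ΔG = +£462 billion.

+£462 billion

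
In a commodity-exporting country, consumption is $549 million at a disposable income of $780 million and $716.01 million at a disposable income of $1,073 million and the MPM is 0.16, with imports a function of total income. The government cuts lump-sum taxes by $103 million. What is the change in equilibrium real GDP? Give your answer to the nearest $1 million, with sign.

MPC = ΔC/ΔYd = (716.01 − 549)/(1,073 − 780) = 167.01/293 = 0.57.
A lump-sum tax change of −$103 million shifts disposable income by +$103 million; first-round consumption changes by −c × ΔT = −0.57 × (−$103 million) = +$58.71 million.
Expenditure multiplier = 1/(1 − c + m) = 1/(1 − 0.57 + 0.16) = 1/0.59 ≈ 1.695.
The tax multiplier is −c × k ≈ −0.966, so ΔY = k × (−c·ΔT) = (+$58.71 million) / 0.59 ≈ +$100 million.

+$100 million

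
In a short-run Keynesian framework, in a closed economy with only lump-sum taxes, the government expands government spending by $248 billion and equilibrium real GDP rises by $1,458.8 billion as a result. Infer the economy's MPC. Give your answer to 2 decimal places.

0.83

Implied spending multiplier k = ΔY/ΔG = 1,458.8/248 ≈ 5.8823.
Since k = 1/(1 − MPC), MPC = 1 − 1/k = 1 − ΔG/ΔY = 1 − 248/1,458.8 ≈ 0.83.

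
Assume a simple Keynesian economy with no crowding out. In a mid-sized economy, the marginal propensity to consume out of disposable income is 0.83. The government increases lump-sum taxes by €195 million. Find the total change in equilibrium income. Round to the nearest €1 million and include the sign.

A lump-sum tax change of +€195 million shifts disposable income by −€195 million; first-round consumption changes by −c × ΔT = −0.83 × (+€195 million) = −€161.85 million.
Expenditure multiplier = 1/(1 − MPC) = 1/(1 − 0.83) = 1/0.17 ≈ 5.882.
The tax multiplier is −c × k ≈ −4.882, so ΔY = k × (−c·ΔT) = (−€161.85 million) / 0.17 ≈ −€952 million.

−€952 million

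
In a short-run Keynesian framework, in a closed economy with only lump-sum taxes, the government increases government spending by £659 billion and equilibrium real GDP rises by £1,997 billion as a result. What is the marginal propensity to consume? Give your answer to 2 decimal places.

0.67

Implied spending multiplier k = ΔY/ΔG = 1,997/659 ≈ 3.0303.
Since k = 1/(1 − MPC), MPC = 1 − 1/k = 1 − ΔG/ΔY = 1 − 659/1,997 ≈ 0.67.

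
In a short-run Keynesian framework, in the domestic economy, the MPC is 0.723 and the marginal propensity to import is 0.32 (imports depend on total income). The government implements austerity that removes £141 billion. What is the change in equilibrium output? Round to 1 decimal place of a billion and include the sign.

−£236.2 billion

Expenditure multiplier = 1/(1 − c + m) = 1/(1 − 0.723 + 0.32) = 1/0.597 ≈ 1.675.
ΔY = k × ΔG = (−£141 billion) / 0.597 ≈ −£236.2 billion.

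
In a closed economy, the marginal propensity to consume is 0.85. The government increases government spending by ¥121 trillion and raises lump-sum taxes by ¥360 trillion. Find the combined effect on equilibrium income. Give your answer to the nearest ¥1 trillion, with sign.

Expenditure multiplier = 1/(1 − MPC) = 1/(1 − 0.85) = 1/0.15 ≈ 6.667.
ΔG contributes k·ΔG = (+¥121 trillion) / 0.15 ≈ +¥806.7 trillion.
ΔT of +¥360 trillion changes first-round spending by −c·ΔT = −¥306 trillion, contributing k·(−c·ΔT) = (−¥306 trillion) / 0.15 = −¥2,040 trillion.
Net ΔY = k(ΔG − c·ΔT) = (−¥185 trillion) / 0.15 ≈ −¥1,233 trillion.

−¥1,233 trillion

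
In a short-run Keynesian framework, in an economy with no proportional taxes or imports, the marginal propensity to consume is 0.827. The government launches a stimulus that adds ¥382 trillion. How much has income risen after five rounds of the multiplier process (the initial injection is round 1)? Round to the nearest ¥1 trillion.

¥1,354 trillion

Round 1 adds ΔG = ¥382 trillion; each later round is MPC = 0.827 times the previous.
After 5 rounds: 382 + 315.914 + 261.260878 + 216.062746106 + 178.683891029662 = ΔG·(1 − c^5)/(1 − c) = 382 × (1 − 0.386836591312907)/0.173 ≈ ¥1,354 trillion.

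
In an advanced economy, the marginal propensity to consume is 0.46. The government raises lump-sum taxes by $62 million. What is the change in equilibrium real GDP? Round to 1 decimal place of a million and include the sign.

−$52.8 million

A lump-sum tax change of +$62 million shifts disposable income by −$62 million; first-round consumption changes by −c × ΔT = −0.46 × (+$62 million) = −$28.52 million.
Expenditure multiplier = 1/(1 − MPC) = 1/(1 − 0.46) = 1/0.54 ≈ 1.852.
The tax multiplier is −c × k ≈ −0.852, so ΔY = k × (−c·ΔT) = (−$28.52 million) / 0.54 ≈ −$52.8 million.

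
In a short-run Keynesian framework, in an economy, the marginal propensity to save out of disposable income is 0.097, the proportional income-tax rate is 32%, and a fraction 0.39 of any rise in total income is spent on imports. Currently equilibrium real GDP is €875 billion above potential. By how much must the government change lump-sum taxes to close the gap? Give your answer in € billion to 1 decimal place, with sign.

MPC = 1 − MPS = 1 − 0.097 = 0.903.
Spending multiplier = 1/(1 − c(1−t) + m) = 1/(1 − 0.903×0.68 + 0.39) = 1/0.77596 ≈ 1.289.
Tax multiplier = −c·k = −0.903/0.77596 ≈ −1.164. Need ΔY = −€875 billion, so ΔT = ΔY/(−c·k) = −(−€875 billion) × 0.77596 / 0.903 ≈ +€751.9 billion.
The government should raise lump-sum taxes by €751.9 billion.

+€751.9 billion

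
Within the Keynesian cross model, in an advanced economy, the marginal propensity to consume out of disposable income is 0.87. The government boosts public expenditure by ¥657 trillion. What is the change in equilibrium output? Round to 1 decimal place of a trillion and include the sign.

+¥5,053.8 trillion

Expenditure multiplier = 1/(1 − MPC) = 1/(1 − 0.87) = 1/0.13 ≈ 7.692.
ΔY = k × ΔG = (+¥657 trillion) / 0.13 ≈ +¥5,053.8 trillion.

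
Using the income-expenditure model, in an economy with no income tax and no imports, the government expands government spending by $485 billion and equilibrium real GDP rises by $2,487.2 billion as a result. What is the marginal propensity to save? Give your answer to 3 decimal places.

Implied spending multiplier k = ΔY/ΔG = 2,487.2/485 ≈ 5.1282.
Since k = 1/(1 − MPC), MPC = 1 − 1/k = 1 − ΔG/ΔY = 1 − 485/2,487.2 ≈ 0.805.
MPS = 1 − MPC = 0.195.

0.195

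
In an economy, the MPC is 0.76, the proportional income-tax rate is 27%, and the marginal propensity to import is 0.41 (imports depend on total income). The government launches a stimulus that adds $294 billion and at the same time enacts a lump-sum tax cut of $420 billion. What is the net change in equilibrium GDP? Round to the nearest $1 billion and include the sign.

+$717 billion

Expenditure multiplier = 1/(1 − c(1−t) + m) = 1/(1 − 0.76×0.73 + 0.41) = 1/0.8552 ≈ 1.169.
ΔG contributes k·ΔG = (+$294 billion) / 0.8552 ≈ +$343.8 billion.
ΔT of −$420 billion changes first-round spending by −c·ΔT = +$319.2 billion, contributing k·(−c·ΔT) = (+$319.2 billion) / 0.8552 ≈ +$373.2 billion.
Net ΔY = k(ΔG − c·ΔT) = (+$613.2 billion) / 0.8552 ≈ +$717 billion.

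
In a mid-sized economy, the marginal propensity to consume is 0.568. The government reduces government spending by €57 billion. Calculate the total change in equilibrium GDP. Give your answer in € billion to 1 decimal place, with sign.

−€131.9 billion

Government-spending multiplier = 1/(1 − MPC) = 1/(1 − 0.568) = 1/0.432 ≈ 2.315.
ΔY = k × ΔG = (−€57 billion) / 0.432 ≈ −€131.9 billion.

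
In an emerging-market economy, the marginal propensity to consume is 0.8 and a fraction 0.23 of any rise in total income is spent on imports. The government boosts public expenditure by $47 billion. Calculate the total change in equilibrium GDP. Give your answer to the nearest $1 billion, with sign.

Spending multiplier = 1/(1 − c + m) = 1/(1 − 0.8 + 0.23) = 1/0.43 ≈ 2.326.
ΔY = k × ΔG = (+$47 billion) / 0.43 ≈ +$109 billion.

+$109 billion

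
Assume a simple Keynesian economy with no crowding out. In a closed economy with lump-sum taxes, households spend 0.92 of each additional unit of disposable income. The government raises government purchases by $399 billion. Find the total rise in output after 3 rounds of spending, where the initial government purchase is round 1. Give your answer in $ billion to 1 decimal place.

$1,103.8 billion

Round 1 adds ΔG = $399 billion; each later round is MPC = 0.92 times the previous.
After 3 rounds: 399 + 367.08 + 337.7136 = ΔG·(1 − c^3)/(1 − c) = 399 × (1 − 0.778688)/0.08 ≈ $1,103.8 billion.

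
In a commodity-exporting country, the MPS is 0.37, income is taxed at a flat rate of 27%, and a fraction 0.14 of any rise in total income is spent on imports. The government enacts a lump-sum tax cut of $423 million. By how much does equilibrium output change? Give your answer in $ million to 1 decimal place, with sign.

MPC = 1 − MPS = 1 − 0.37 = 0.63.
A lump-sum tax change of −$423 million shifts disposable income by +$423 million; first-round consumption changes by −c × ΔT = −0.63 × (−$423 million) = +$266.49 million.
Expenditure multiplier = 1/(1 − c(1−t) + m) = 1/(1 − 0.63×0.73 + 0.14) = 1/0.6801 ≈ 1.47.
The tax multiplier is −c × k ≈ −0.926, so ΔY = k × (−c·ΔT) = (+$266.49 million) / 0.6801 ≈ +$391.8 million.

+$391.8 million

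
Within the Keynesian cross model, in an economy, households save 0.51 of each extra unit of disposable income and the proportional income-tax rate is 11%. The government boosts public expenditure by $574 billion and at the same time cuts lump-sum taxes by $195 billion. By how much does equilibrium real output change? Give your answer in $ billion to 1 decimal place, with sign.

+$1,187.4 billion

MPC = 1 − MPS = 1 − 0.51 = 0.49.
Expenditure multiplier = 1/(1 − c(1−t)) = 1/(1 − 0.49×0.89) = 1/0.5639 ≈ 1.773.
ΔG contributes k·ΔG = (+$574 billion) / 0.5639 ≈ +$1,017.9 billion.
ΔT of −$195 billion changes first-round spending by −c·ΔT = +$95.55 billion, contributing k·(−c·ΔT) = (+$95.55 billion) / 0.5639 ≈ +$169.4 billion.
Net ΔY = k(ΔG − c·ΔT) = (+$669.55 billion) / 0.5639 ≈ +$1,187.4 billion.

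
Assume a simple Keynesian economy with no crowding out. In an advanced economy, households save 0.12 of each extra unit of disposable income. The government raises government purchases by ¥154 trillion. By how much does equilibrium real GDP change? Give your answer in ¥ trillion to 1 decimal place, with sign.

+¥1,283.3 trillion

MPC = 1 − MPS = 1 − 0.12 = 0.88.
Spending multiplier = 1/(1 − MPC) = 1/(1 − 0.88) = 1/0.12 ≈ 8.333.
ΔY = k × ΔG = (+¥154 trillion) / 0.12 ≈ +¥1,283.3 trillion.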